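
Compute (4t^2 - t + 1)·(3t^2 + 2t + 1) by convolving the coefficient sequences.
Ascending coefficients: a = [1, -1, 4], b = [1, 2, 3]. c[0] = 1×1 = 1; c[1] = 1×2 + -1×1 = 1; c[2] = 1×3 + -1×2 + 4×1 = 5; c[3] = -1×3 + 4×2 = 5; c[4] = 4×3 = 12. Result coefficients: [1, 1, 5, 5, 12] → 12t^4 + 5t^3 + 5t^2 + t + 1

12t^4 + 5t^3 + 5t^2 + t + 1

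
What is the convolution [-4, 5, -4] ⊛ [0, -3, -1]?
y[0] = -4×0 = 0; y[1] = -4×-3 + 5×0 = 12; y[2] = -4×-1 + 5×-3 + -4×0 = -11; y[3] = 5×-1 + -4×-3 = 7; y[4] = -4×-1 = 4

[0, 12, -11, 7, 4]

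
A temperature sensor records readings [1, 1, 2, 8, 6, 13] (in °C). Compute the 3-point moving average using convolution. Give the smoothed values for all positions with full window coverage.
3-point moving average kernel = [1, 1, 1]. Apply in 'valid' mode (full window coverage): avg[0] = (1 + 1 + 2) / 3 = 1.33; avg[1] = (1 + 2 + 8) / 3 = 3.67; avg[2] = (2 + 8 + 6) / 3 = 5.33; avg[3] = (8 + 6 + 13) / 3 = 9.0. Smoothed values: [1.33, 3.67, 5.33, 9.0]

[1.33, 3.67, 5.33, 9.0]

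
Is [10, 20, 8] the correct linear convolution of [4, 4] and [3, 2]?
Recompute linear convolution of [4, 4] and [3, 2]: y[0] = 4×3 = 12; y[1] = 4×2 + 4×3 = 20; y[2] = 4×2 = 8 → [12, 20, 8]. Compare to given [10, 20, 8]: they differ at index 0: given 10, correct 12, so answer: No

No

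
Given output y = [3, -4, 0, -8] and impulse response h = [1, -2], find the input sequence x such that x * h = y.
Deconvolve y=[3, -4, 0, -8] by h=[1, -2]. Since h[0]=1, solve forward: x[0] = y[0] / 1 = 3; x[1] = (y[1] - 3×-2) / 1 = 2; x[2] = (y[2] - 2×-2) / 1 = 4. So x = [3, 2, 4]. Check by forward convolution: y[0] = 3×1 = 3; y[1] = 3×-2 + 2×1 = -4; y[2] = 2×-2 + 4×1 = 0; y[3] = 4×-2 = -8

[3, 2, 4]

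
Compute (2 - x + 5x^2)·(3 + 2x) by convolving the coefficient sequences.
Ascending coefficients: a = [2, -1, 5], b = [3, 2]. c[0] = 2×3 = 6; c[1] = 2×2 + -1×3 = 1; c[2] = -1×2 + 5×3 = 13; c[3] = 5×2 = 10. Result coefficients: [6, 1, 13, 10] → 6 + x + 13x^2 + 10x^3

6 + x + 13x^2 + 10x^3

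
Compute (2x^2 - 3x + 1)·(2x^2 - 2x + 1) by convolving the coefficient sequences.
Ascending coefficients: a = [1, -3, 2], b = [1, -2, 2]. c[0] = 1×1 = 1; c[1] = 1×-2 + -3×1 = -5; c[2] = 1×2 + -3×-2 + 2×1 = 10; c[3] = -3×2 + 2×-2 = -10; c[4] = 2×2 = 4. Result coefficients: [1, -5, 10, -10, 4] → 4x^4 - 10x^3 + 10x^2 - 5x + 1

4x^4 - 10x^3 + 10x^2 - 5x + 1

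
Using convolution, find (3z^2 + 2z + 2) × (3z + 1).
Ascending coefficients: a = [2, 2, 3], b = [1, 3]. c[0] = 2×1 = 2; c[1] = 2×3 + 2×1 = 8; c[2] = 2×3 + 3×1 = 9; c[3] = 3×3 = 9. Result coefficients: [2, 8, 9, 9] → 9z^3 + 9z^2 + 8z + 2

9z^3 + 9z^2 + 8z + 2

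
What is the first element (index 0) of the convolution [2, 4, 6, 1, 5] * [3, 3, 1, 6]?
Use y[k] = Σ_i a[i]·b[k-i] at k=0. y[0] = 2×3 = 6

6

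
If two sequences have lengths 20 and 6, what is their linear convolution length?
Linear/full convolution length: m + n - 1 = 20 + 6 - 1 = 25

25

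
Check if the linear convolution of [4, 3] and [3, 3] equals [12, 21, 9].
Recompute linear convolution of [4, 3] and [3, 3]: y[0] = 4×3 = 12; y[1] = 4×3 + 3×3 = 21; y[2] = 3×3 = 9 → [12, 21, 9]. Given [12, 21, 9] matches, so answer: Yes

Yes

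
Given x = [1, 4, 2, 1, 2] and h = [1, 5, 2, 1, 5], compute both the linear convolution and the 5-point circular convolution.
Linear: y_lin[0] = 1×1 = 1; y_lin[1] = 1×5 + 4×1 = 9; y_lin[2] = 1×2 + 4×5 + 2×1 = 24; y_lin[3] = 1×1 + 4×2 + 2×5 + 1×1 = 20; y_lin[4] = 1×5 + 4×1 + 2×2 + 1×5 + 2×1 = 20; y_lin[5] = 4×5 + 2×1 + 1×2 + 2×5 = 34; y_lin[6] = 2×5 + 1×1 + 2×2 = 15; y_lin[7] = 1×5 + 2×1 = 7; y_lin[8] = 2×5 = 10 → [1, 9, 24, 20, 20, 34, 15, 7, 10]. Circular (length 5): y[0] = 1×1 + 4×5 + 2×1 + 1×2 + 2×5 = 35; y[1] = 1×5 + 4×1 + 2×5 + 1×1 + 2×2 = 24; y[2] = 1×2 + 4×5 + 2×1 + 1×5 + 2×1 = 31; y[3] = 1×1 + 4×2 + 2×5 + 1×1 + 2×5 = 30; y[4] = 1×5 + 4×1 + 2×2 + 1×5 + 2×1 = 20 → [35, 24, 31, 30, 20]

Linear: [1, 9, 24, 20, 20, 34, 15, 7, 10], Circular: [35, 24, 31, 30, 20]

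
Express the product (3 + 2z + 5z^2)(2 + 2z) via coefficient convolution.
Ascending coefficients: a = [3, 2, 5], b = [2, 2]. c[0] = 3×2 = 6; c[1] = 3×2 + 2×2 = 10; c[2] = 2×2 + 5×2 = 14; c[3] = 5×2 = 10. Result coefficients: [6, 10, 14, 10] → 6 + 10z + 14z^2 + 10z^3

6 + 10z + 14z^2 + 10z^3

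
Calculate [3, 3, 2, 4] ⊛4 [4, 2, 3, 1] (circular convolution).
Use y[k] = Σ_j a[j]·b[(k-j) mod 4]. y[0] = 3×4 + 3×1 + 2×3 + 4×2 = 29; y[1] = 3×2 + 3×4 + 2×1 + 4×3 = 32; y[2] = 3×3 + 3×2 + 2×4 + 4×1 = 27; y[3] = 3×1 + 3×3 + 2×2 + 4×4 = 32. Result: [29, 32, 27, 32]

[29, 32, 27, 32]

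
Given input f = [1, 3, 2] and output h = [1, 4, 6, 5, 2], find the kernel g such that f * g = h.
Output length 5 = len(f) + len(g) - 1 ⇒ len(g) = 3. Solve g forward using g[k] = (h[k] - Σ_{i≥1} f[i]·g[k-i]) / f[0]: g[0] = h[0] / f[0] = 1 / 1 = 1; g[1] = (h[1] - 3×1) / f[0] = (4 - 3×1) / 1 = 1; g[2] = (h[2] - 3×1 - 2×1) / f[0] = (6 - 3×1 - 2×1) / 1 = 1. So g = [1, 1, 1]. Forward-check [1, 3, 2] * [1, 1, 1]: h[0] = 1×1 = 1; h[1] = 1×1 + 3×1 = 4; h[2] = 1×1 + 3×1 + 2×1 = 6; h[3] = 3×1 + 2×1 = 5; h[4] = 2×1 = 2 → [1, 4, 6, 5, 2] ✓

[1, 1, 1]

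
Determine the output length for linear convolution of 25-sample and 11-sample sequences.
Linear/full convolution length: m + n - 1 = 25 + 11 - 1 = 35

35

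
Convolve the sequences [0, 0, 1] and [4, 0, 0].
y[0] = 0×4 = 0; y[1] = 0×0 + 0×4 = 0; y[2] = 0×0 + 0×0 + 1×4 = 4; y[3] = 0×0 + 1×0 = 0; y[4] = 1×0 = 0

[0, 0, 4, 0, 0]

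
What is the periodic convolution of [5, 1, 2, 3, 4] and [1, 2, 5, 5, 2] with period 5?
Use y[k] = Σ_j f[j]·g[(k-j) mod 5]. y[0] = 5×1 + 1×2 + 2×5 + 3×5 + 4×2 = 40; y[1] = 5×2 + 1×1 + 2×2 + 3×5 + 4×5 = 50; y[2] = 5×5 + 1×2 + 2×1 + 3×2 + 4×5 = 55; y[3] = 5×5 + 1×5 + 2×2 + 3×1 + 4×2 = 45; y[4] = 5×2 + 1×5 + 2×5 + 3×2 + 4×1 = 35. Result: [40, 50, 55, 45, 35]

[40, 50, 55, 45, 35]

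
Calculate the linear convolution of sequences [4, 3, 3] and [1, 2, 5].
y[0] = 4×1 = 4; y[1] = 4×2 + 3×1 = 11; y[2] = 4×5 + 3×2 + 3×1 = 29; y[3] = 3×5 + 3×2 = 21; y[4] = 3×5 = 15

[4, 11, 29, 21, 15]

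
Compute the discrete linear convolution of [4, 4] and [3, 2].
y[0] = 4×3 = 12; y[1] = 4×2 + 4×3 = 20; y[2] = 4×2 = 8

[12, 20, 8]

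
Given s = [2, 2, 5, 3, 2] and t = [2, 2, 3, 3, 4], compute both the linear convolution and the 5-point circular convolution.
Linear: y_lin[0] = 2×2 = 4; y_lin[1] = 2×2 + 2×2 = 8; y_lin[2] = 2×3 + 2×2 + 5×2 = 20; y_lin[3] = 2×3 + 2×3 + 5×2 + 3×2 = 28; y_lin[4] = 2×4 + 2×3 + 5×3 + 3×2 + 2×2 = 39; y_lin[5] = 2×4 + 5×3 + 3×3 + 2×2 = 36; y_lin[6] = 5×4 + 3×3 + 2×3 = 35; y_lin[7] = 3×4 + 2×3 = 18; y_lin[8] = 2×4 = 8 → [4, 8, 20, 28, 39, 36, 35, 18, 8]. Circular (length 5): y[0] = 2×2 + 2×4 + 5×3 + 3×3 + 2×2 = 40; y[1] = 2×2 + 2×2 + 5×4 + 3×3 + 2×3 = 43; y[2] = 2×3 + 2×2 + 5×2 + 3×4 + 2×3 = 38; y[3] = 2×3 + 2×3 + 5×2 + 3×2 + 2×4 = 36; y[4] = 2×4 + 2×3 + 5×3 + 3×2 + 2×2 = 39 → [40, 43, 38, 36, 39]

Linear: [4, 8, 20, 28, 39, 36, 35, 18, 8], Circular: [40, 43, 38, 36, 39]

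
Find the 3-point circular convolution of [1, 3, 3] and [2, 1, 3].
Use y[k] = Σ_j s[j]·t[(k-j) mod 3]. y[0] = 1×2 + 3×3 + 3×1 = 14; y[1] = 1×1 + 3×2 + 3×3 = 16; y[2] = 1×3 + 3×1 + 3×2 = 12. Result: [14, 16, 12]

[14, 16, 12]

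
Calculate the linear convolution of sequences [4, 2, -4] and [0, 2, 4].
y[0] = 4×0 = 0; y[1] = 4×2 + 2×0 = 8; y[2] = 4×4 + 2×2 + -4×0 = 20; y[3] = 2×4 + -4×2 = 0; y[4] = -4×4 = -16

[0, 8, 20, 0, -16]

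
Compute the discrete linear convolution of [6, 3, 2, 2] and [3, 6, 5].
y[0] = 6×3 = 18; y[1] = 6×6 + 3×3 = 45; y[2] = 6×5 + 3×6 + 2×3 = 54; y[3] = 3×5 + 2×6 + 2×3 = 33; y[4] = 2×5 + 2×6 = 22; y[5] = 2×5 = 10

[18, 45, 54, 33, 22, 10]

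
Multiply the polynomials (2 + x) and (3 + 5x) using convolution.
Ascending coefficients: a = [2, 1], b = [3, 5]. c[0] = 2×3 = 6; c[1] = 2×5 + 1×3 = 13; c[2] = 1×5 = 5. Result coefficients: [6, 13, 5] → 6 + 13x + 5x^2

6 + 13x + 5x^2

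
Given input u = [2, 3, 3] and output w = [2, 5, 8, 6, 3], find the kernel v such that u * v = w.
Output length 5 = len(u) + len(v) - 1 ⇒ len(v) = 3. Solve v forward using v[k] = (w[k] - Σ_{i≥1} u[i]·v[k-i]) / u[0]: v[0] = w[0] / u[0] = 2 / 2 = 1; v[1] = (w[1] - 3×1) / u[0] = (5 - 3×1) / 2 = 1; v[2] = (w[2] - 3×1 - 3×1) / u[0] = (8 - 3×1 - 3×1) / 2 = 1. So v = [1, 1, 1]. Forward-check [2, 3, 3] * [1, 1, 1]: w[0] = 2×1 = 2; w[1] = 2×1 + 3×1 = 5; w[2] = 2×1 + 3×1 + 3×1 = 8; w[3] = 3×1 + 3×1 = 6; w[4] = 3×1 = 3 → [2, 5, 8, 6, 3] ✓

[1, 1, 1]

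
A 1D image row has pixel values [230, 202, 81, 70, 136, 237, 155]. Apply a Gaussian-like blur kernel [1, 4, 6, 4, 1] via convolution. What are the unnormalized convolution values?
Convolve image row [230, 202, 81, 70, 136, 237, 155] with kernel [1, 4, 6, 4, 1]: y[0] = 230×1 = 230; y[1] = 230×4 + 202×1 = 1122; y[2] = 230×6 + 202×4 + 81×1 = 2269; y[3] = 230×4 + 202×6 + 81×4 + 70×1 = 2526; y[4] = 230×1 + 202×4 + 81×6 + 70×4 + 136×1 = 1940; y[5] = 202×1 + 81×4 + 70×6 + 136×4 + 237×1 = 1727; y[6] = 81×1 + 70×4 + 136×6 + 237×4 + 155×1 = 2280; y[7] = 70×1 + 136×4 + 237×6 + 155×4 = 2656; y[8] = 136×1 + 237×4 + 155×6 = 2014; y[9] = 237×1 + 155×4 = 857; y[10] = 155×1 = 155 → [230, 1122, 2269, 2526, 1940, 1727, 2280, 2656, 2014, 857, 155]. Normalization factor = sum(kernel) = 16.

[230, 1122, 2269, 2526, 1940, 1727, 2280, 2656, 2014, 857, 155]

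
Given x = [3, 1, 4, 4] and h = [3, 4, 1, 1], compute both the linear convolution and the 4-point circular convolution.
Linear: y_lin[0] = 3×3 = 9; y_lin[1] = 3×4 + 1×3 = 15; y_lin[2] = 3×1 + 1×4 + 4×3 = 19; y_lin[3] = 3×1 + 1×1 + 4×4 + 4×3 = 32; y_lin[4] = 1×1 + 4×1 + 4×4 = 21; y_lin[5] = 4×1 + 4×1 = 8; y_lin[6] = 4×1 = 4 → [9, 15, 19, 32, 21, 8, 4]. Circular (length 4): y[0] = 3×3 + 1×1 + 4×1 + 4×4 = 30; y[1] = 3×4 + 1×3 + 4×1 + 4×1 = 23; y[2] = 3×1 + 1×4 + 4×3 + 4×1 = 23; y[3] = 3×1 + 1×1 + 4×4 + 4×3 = 32 → [30, 23, 23, 32]

Linear: [9, 15, 19, 32, 21, 8, 4], Circular: [30, 23, 23, 32]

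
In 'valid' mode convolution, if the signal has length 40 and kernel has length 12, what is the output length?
'Valid' mode counts only positions where the kernel fully overlaps the signal: m - n + 1 = 40 - 12 + 1 = 29

29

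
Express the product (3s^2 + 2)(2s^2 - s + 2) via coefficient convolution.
Ascending coefficients: a = [2, 0, 3], b = [2, -1, 2]. c[0] = 2×2 = 4; c[1] = 2×-1 + 0×2 = -2; c[2] = 2×2 + 0×-1 + 3×2 = 10; c[3] = 0×2 + 3×-1 = -3; c[4] = 3×2 = 6. Result coefficients: [4, -2, 10, -3, 6] → 6s^4 - 3s^3 + 10s^2 - 2s + 4

6s^4 - 3s^3 + 10s^2 - 2s + 4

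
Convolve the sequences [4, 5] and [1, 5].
y[0] = 4×1 = 4; y[1] = 4×5 + 5×1 = 25; y[2] = 5×5 = 25

[4, 25, 25]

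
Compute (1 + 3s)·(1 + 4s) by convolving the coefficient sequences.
Ascending coefficients: a = [1, 3], b = [1, 4]. c[0] = 1×1 = 1; c[1] = 1×4 + 3×1 = 7; c[2] = 3×4 = 12. Result coefficients: [1, 7, 12] → 1 + 7s + 12s^2

1 + 7s + 12s^2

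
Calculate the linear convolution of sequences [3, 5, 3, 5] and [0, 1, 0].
y[0] = 3×0 = 0; y[1] = 3×1 + 5×0 = 3; y[2] = 3×0 + 5×1 + 3×0 = 5; y[3] = 5×0 + 3×1 + 5×0 = 3; y[4] = 3×0 + 5×1 = 5; y[5] = 5×0 = 0

[0, 3, 5, 3, 5, 0]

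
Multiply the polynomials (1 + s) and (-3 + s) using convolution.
Ascending coefficients: a = [1, 1], b = [-3, 1]. c[0] = 1×-3 = -3; c[1] = 1×1 + 1×-3 = -2; c[2] = 1×1 = 1. Result coefficients: [-3, -2, 1] → -3 - 2s + s^2

-3 - 2s + s^2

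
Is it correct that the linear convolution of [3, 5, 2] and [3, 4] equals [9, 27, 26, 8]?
Recompute linear convolution of [3, 5, 2] and [3, 4]: y[0] = 3×3 = 9; y[1] = 3×4 + 5×3 = 27; y[2] = 5×4 + 2×3 = 26; y[3] = 2×4 = 8 → [9, 27, 26, 8]. Given [9, 27, 26, 8] matches, so answer: Yes

Yes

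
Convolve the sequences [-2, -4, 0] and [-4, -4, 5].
y[0] = -2×-4 = 8; y[1] = -2×-4 + -4×-4 = 24; y[2] = -2×5 + -4×-4 + 0×-4 = 6; y[3] = -4×5 + 0×-4 = -20; y[4] = 0×5 = 0

[8, 24, 6, -20, 0]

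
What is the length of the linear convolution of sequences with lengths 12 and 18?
Linear/full convolution length: m + n - 1 = 12 + 18 - 1 = 29

29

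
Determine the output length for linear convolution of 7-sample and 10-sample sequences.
Linear/full convolution length: m + n - 1 = 7 + 10 - 1 = 16

16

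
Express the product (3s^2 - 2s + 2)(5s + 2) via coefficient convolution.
Ascending coefficients: a = [2, -2, 3], b = [2, 5]. c[0] = 2×2 = 4; c[1] = 2×5 + -2×2 = 6; c[2] = -2×5 + 3×2 = -4; c[3] = 3×5 = 15. Result coefficients: [4, 6, -4, 15] → 15s^3 - 4s^2 + 6s + 4

15s^3 - 4s^2 + 6s + 4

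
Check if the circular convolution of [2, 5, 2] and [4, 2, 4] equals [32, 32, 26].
Recompute circular convolution of [2, 5, 2] and [4, 2, 4]: y[0] = 2×4 + 5×4 + 2×2 = 32; y[1] = 2×2 + 5×4 + 2×4 = 32; y[2] = 2×4 + 5×2 + 2×4 = 26 → [32, 32, 26]. Given [32, 32, 26] matches, so answer: Yes

Yes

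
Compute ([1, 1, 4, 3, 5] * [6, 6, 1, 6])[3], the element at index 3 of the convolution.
Use y[k] = Σ_i a[i]·b[k-i] at k=3. y[3] = 1×6 + 1×1 + 4×6 + 3×6 = 49

49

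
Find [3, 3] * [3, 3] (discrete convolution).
y[0] = 3×3 = 9; y[1] = 3×3 + 3×3 = 18; y[2] = 3×3 = 9

[9, 18, 9]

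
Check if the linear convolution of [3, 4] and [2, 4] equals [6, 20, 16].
Recompute linear convolution of [3, 4] and [2, 4]: y[0] = 3×2 = 6; y[1] = 3×4 + 4×2 = 20; y[2] = 4×4 = 16 → [6, 20, 16]. Given [6, 20, 16] matches, so answer: Yes

Yes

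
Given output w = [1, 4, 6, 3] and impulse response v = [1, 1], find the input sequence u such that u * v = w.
Deconvolve w=[1, 4, 6, 3] by v=[1, 1]. Since v[0]=1, solve forward: u[0] = w[0] / 1 = 1; u[1] = (w[1] - 1×1) / 1 = 3; u[2] = (w[2] - 3×1) / 1 = 3. So u = [1, 3, 3]. Check by forward convolution: w[0] = 1×1 = 1; w[1] = 1×1 + 3×1 = 4; w[2] = 3×1 + 3×1 = 6; w[3] = 3×1 = 3

[1, 3, 3]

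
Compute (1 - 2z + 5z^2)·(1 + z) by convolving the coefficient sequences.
Ascending coefficients: a = [1, -2, 5], b = [1, 1]. c[0] = 1×1 = 1; c[1] = 1×1 + -2×1 = -1; c[2] = -2×1 + 5×1 = 3; c[3] = 5×1 = 5. Result coefficients: [1, -1, 3, 5] → 1 - z + 3z^2 + 5z^3

1 - z + 3z^2 + 5z^3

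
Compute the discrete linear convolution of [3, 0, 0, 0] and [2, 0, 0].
y[0] = 3×2 = 6; y[1] = 3×0 + 0×2 = 0; y[2] = 3×0 + 0×0 + 0×2 = 0; y[3] = 0×0 + 0×0 + 0×2 = 0; y[4] = 0×0 + 0×0 = 0; y[5] = 0×0 = 0

[6, 0, 0, 0, 0, 0]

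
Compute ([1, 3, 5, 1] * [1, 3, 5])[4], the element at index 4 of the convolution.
Use y[k] = Σ_i a[i]·b[k-i] at k=4. y[4] = 5×5 + 1×3 = 28

28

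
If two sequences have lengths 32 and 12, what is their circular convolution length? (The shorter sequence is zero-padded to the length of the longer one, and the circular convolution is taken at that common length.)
Circular convolution (zero-padding the shorter input) has length max(m, n) = max(32, 12) = 32

32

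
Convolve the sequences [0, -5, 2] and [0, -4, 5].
y[0] = 0×0 = 0; y[1] = 0×-4 + -5×0 = 0; y[2] = 0×5 + -5×-4 + 2×0 = 20; y[3] = -5×5 + 2×-4 = -33; y[4] = 2×5 = 10

[0, 0, 20, -33, 10]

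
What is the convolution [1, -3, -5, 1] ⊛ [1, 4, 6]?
y[0] = 1×1 = 1; y[1] = 1×4 + -3×1 = 1; y[2] = 1×6 + -3×4 + -5×1 = -11; y[3] = -3×6 + -5×4 + 1×1 = -37; y[4] = -5×6 + 1×4 = -26; y[5] = 1×6 = 6

[1, 1, -11, -37, -26, 6]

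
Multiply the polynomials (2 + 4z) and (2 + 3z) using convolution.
Ascending coefficients: a = [2, 4], b = [2, 3]. c[0] = 2×2 = 4; c[1] = 2×3 + 4×2 = 14; c[2] = 4×3 = 12. Result coefficients: [4, 14, 12] → 4 + 14z + 12z^2

4 + 14z + 12z^2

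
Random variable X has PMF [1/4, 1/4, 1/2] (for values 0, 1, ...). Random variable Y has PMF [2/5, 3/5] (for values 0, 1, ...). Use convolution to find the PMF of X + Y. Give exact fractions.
P(X+Y=k) = Σ_i P(X=i)·P(Y=k-i) — a convolution of [1/4, 1/4, 1/2] and [2/5, 3/5]. P(X+Y=0) = (1/4)×(2/5) = 1/10; P(X+Y=1) = (1/4)×(3/5) + (1/4)×(2/5) = 3/20 + 1/10 = 1/4; P(X+Y=2) = (1/4)×(3/5) + (1/2)×(2/5) = 3/20 + 1/5 = 7/20; P(X+Y=3) = (1/2)×(3/5) = 3/10. PMF: [1/10, 1/4, 7/20, 3/10] (sums to 1 ✓)

[1/10, 1/4, 7/20, 3/10]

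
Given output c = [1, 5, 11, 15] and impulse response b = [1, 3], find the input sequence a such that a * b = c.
Deconvolve c=[1, 5, 11, 15] by b=[1, 3]. Since b[0]=1, solve forward: a[0] = c[0] / 1 = 1; a[1] = (c[1] - 1×3) / 1 = 2; a[2] = (c[2] - 2×3) / 1 = 5. So a = [1, 2, 5]. Check by forward convolution: c[0] = 1×1 = 1; c[1] = 1×3 + 2×1 = 5; c[2] = 2×3 + 5×1 = 11; c[3] = 5×3 = 15

[1, 2, 5]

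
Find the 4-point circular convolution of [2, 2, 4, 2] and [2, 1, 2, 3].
Use y[k] = Σ_j s[j]·t[(k-j) mod 4]. y[0] = 2×2 + 2×3 + 4×2 + 2×1 = 20; y[1] = 2×1 + 2×2 + 4×3 + 2×2 = 22; y[2] = 2×2 + 2×1 + 4×2 + 2×3 = 20; y[3] = 2×3 + 2×2 + 4×1 + 2×2 = 18. Result: [20, 22, 20, 18]

[20, 22, 20, 18]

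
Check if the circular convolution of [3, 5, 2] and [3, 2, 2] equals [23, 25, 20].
Recompute circular convolution of [3, 5, 2] and [3, 2, 2]: y[0] = 3×3 + 5×2 + 2×2 = 23; y[1] = 3×2 + 5×3 + 2×2 = 25; y[2] = 3×2 + 5×2 + 2×3 = 22 → [23, 25, 22]. Compare to given [23, 25, 20]: they differ at index 2: given 20, correct 22, so answer: No

No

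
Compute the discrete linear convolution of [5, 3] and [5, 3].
y[0] = 5×5 = 25; y[1] = 5×3 + 3×5 = 30; y[2] = 3×3 = 9

[25, 30, 9]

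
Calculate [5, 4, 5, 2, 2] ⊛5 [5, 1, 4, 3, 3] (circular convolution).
Use y[k] = Σ_j x[j]·h[(k-j) mod 5]. y[0] = 5×5 + 4×3 + 5×3 + 2×4 + 2×1 = 62; y[1] = 5×1 + 4×5 + 5×3 + 2×3 + 2×4 = 54; y[2] = 5×4 + 4×1 + 5×5 + 2×3 + 2×3 = 61; y[3] = 5×3 + 4×4 + 5×1 + 2×5 + 2×3 = 52; y[4] = 5×3 + 4×3 + 5×4 + 2×1 + 2×5 = 59. Result: [62, 54, 61, 52, 59]

[62, 54, 61, 52, 59]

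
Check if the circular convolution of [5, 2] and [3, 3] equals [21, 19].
Recompute circular convolution of [5, 2] and [3, 3]: y[0] = 5×3 + 2×3 = 21; y[1] = 5×3 + 2×3 = 21 → [21, 21]. Compare to given [21, 19]: they differ at index 1: given 19, correct 21, so answer: No

No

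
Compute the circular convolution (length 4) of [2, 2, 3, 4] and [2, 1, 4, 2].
Use y[k] = Σ_j u[j]·v[(k-j) mod 4]. y[0] = 2×2 + 2×2 + 3×4 + 4×1 = 24; y[1] = 2×1 + 2×2 + 3×2 + 4×4 = 28; y[2] = 2×4 + 2×1 + 3×2 + 4×2 = 24; y[3] = 2×2 + 2×4 + 3×1 + 4×2 = 23. Result: [24, 28, 24, 23]

[24, 28, 24, 23]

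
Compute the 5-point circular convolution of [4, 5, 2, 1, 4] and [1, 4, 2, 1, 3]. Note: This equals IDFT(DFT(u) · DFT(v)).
Either evaluate y[k] = Σ_j u[j]·v[(k-j) mod 5] directly, or use IDFT(DFT(u) · DFT(v)). y[0] = 4×1 + 5×3 + 2×1 + 1×2 + 4×4 = 39; y[1] = 4×4 + 5×1 + 2×3 + 1×1 + 4×2 = 36; y[2] = 4×2 + 5×4 + 2×1 + 1×3 + 4×1 = 37; y[3] = 4×1 + 5×2 + 2×4 + 1×1 + 4×3 = 35; y[4] = 4×3 + 5×1 + 2×2 + 1×4 + 4×1 = 29. Result: [39, 36, 37, 35, 29]

[39, 36, 37, 35, 29]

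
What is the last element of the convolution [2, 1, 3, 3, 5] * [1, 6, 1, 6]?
Use y[k] = Σ_i a[i]·b[k-i] at k=7. y[7] = 5×6 = 30

30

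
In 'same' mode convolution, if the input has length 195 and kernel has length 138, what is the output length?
'Same' mode returns an output with the same length as the input: 195

195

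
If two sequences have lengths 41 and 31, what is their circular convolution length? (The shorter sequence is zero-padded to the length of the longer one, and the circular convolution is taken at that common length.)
Circular convolution (zero-padding the shorter input) has length max(m, n) = max(41, 31) = 41

41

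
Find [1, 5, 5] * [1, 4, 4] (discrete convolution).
y[0] = 1×1 = 1; y[1] = 1×4 + 5×1 = 9; y[2] = 1×4 + 5×4 + 5×1 = 29; y[3] = 5×4 + 5×4 = 40; y[4] = 5×4 = 20

[1, 9, 29, 40, 20]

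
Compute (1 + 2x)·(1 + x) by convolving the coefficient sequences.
Ascending coefficients: a = [1, 2], b = [1, 1]. c[0] = 1×1 = 1; c[1] = 1×1 + 2×1 = 3; c[2] = 2×1 = 2. Result coefficients: [1, 3, 2] → 1 + 3x + 2x^2

1 + 3x + 2x^2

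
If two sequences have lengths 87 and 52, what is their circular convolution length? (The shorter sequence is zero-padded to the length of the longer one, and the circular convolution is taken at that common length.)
Circular convolution (zero-padding the shorter input) has length max(m, n) = max(87, 52) = 87

87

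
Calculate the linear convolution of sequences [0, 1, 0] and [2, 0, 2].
y[0] = 0×2 = 0; y[1] = 0×0 + 1×2 = 2; y[2] = 0×2 + 1×0 + 0×2 = 0; y[3] = 1×2 + 0×0 = 2; y[4] = 0×2 = 0

[0, 2, 0, 2, 0]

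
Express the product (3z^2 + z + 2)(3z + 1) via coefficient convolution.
Ascending coefficients: a = [2, 1, 3], b = [1, 3]. c[0] = 2×1 = 2; c[1] = 2×3 + 1×1 = 7; c[2] = 1×3 + 3×1 = 6; c[3] = 3×3 = 9. Result coefficients: [2, 7, 6, 9] → 9z^3 + 6z^2 + 7z + 2

9z^3 + 6z^2 + 7z + 2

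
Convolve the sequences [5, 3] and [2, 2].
y[0] = 5×2 = 10; y[1] = 5×2 + 3×2 = 16; y[2] = 3×2 = 6

[10, 16, 6]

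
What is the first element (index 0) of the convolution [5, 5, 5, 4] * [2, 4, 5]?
Use y[k] = Σ_i a[i]·b[k-i] at k=0. y[0] = 5×2 = 10

10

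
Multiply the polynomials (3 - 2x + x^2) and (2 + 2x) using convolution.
Ascending coefficients: a = [3, -2, 1], b = [2, 2]. c[0] = 3×2 = 6; c[1] = 3×2 + -2×2 = 2; c[2] = -2×2 + 1×2 = -2; c[3] = 1×2 = 2. Result coefficients: [6, 2, -2, 2] → 6 + 2x - 2x^2 + 2x^3

6 + 2x - 2x^2 + 2x^3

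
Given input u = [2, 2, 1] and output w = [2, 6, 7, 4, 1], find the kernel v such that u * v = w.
Output length 5 = len(u) + len(v) - 1 ⇒ len(v) = 3. Solve v forward using v[k] = (w[k] - Σ_{i≥1} u[i]·v[k-i]) / u[0]: v[0] = w[0] / u[0] = 2 / 2 = 1; v[1] = (w[1] - 2×1) / u[0] = (6 - 2×1) / 2 = 2; v[2] = (w[2] - 2×2 - 1×1) / u[0] = (7 - 2×2 - 1×1) / 2 = 1. So v = [1, 2, 1]. Forward-check [2, 2, 1] * [1, 2, 1]: w[0] = 2×1 = 2; w[1] = 2×2 + 2×1 = 6; w[2] = 2×1 + 2×2 + 1×1 = 7; w[3] = 2×1 + 1×2 = 4; w[4] = 1×1 = 1 → [2, 6, 7, 4, 1] ✓

[1, 2, 1]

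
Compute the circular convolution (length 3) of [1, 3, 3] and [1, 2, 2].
Use y[k] = Σ_j f[j]·g[(k-j) mod 3]. y[0] = 1×1 + 3×2 + 3×2 = 13; y[1] = 1×2 + 3×1 + 3×2 = 11; y[2] = 1×2 + 3×2 + 3×1 = 11. Result: [13, 11, 11]

[13, 11, 11]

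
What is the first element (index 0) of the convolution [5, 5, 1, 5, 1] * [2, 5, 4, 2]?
Use y[k] = Σ_i a[i]·b[k-i] at k=0. y[0] = 5×2 = 10

10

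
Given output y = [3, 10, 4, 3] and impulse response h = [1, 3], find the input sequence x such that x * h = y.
Deconvolve y=[3, 10, 4, 3] by h=[1, 3]. Since h[0]=1, solve forward: x[0] = y[0] / 1 = 3; x[1] = (y[1] - 3×3) / 1 = 1; x[2] = (y[2] - 1×3) / 1 = 1. So x = [3, 1, 1]. Check by forward convolution: y[0] = 3×1 = 3; y[1] = 3×3 + 1×1 = 10; y[2] = 1×3 + 1×1 = 4; y[3] = 1×3 = 3

[3, 1, 1]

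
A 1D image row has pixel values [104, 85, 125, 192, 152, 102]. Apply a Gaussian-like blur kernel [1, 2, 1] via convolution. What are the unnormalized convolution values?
Convolve image row [104, 85, 125, 192, 152, 102] with kernel [1, 2, 1]: y[0] = 104×1 = 104; y[1] = 104×2 + 85×1 = 293; y[2] = 104×1 + 85×2 + 125×1 = 399; y[3] = 85×1 + 125×2 + 192×1 = 527; y[4] = 125×1 + 192×2 + 152×1 = 661; y[5] = 192×1 + 152×2 + 102×1 = 598; y[6] = 152×1 + 102×2 = 356; y[7] = 102×1 = 102 → [104, 293, 399, 527, 661, 598, 356, 102]. Normalization factor = sum(kernel) = 4.

[104, 293, 399, 527, 661, 598, 356, 102]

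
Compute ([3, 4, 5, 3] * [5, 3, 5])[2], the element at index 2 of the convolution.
Use y[k] = Σ_i a[i]·b[k-i] at k=2. y[2] = 3×5 + 4×3 + 5×5 = 52

52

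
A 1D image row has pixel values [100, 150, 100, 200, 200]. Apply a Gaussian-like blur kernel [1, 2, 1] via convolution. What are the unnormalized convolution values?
Convolve image row [100, 150, 100, 200, 200] with kernel [1, 2, 1]: y[0] = 100×1 = 100; y[1] = 100×2 + 150×1 = 350; y[2] = 100×1 + 150×2 + 100×1 = 500; y[3] = 150×1 + 100×2 + 200×1 = 550; y[4] = 100×1 + 200×2 + 200×1 = 700; y[5] = 200×1 + 200×2 = 600; y[6] = 200×1 = 200 → [100, 350, 500, 550, 700, 600, 200]. Normalization factor = sum(kernel) = 4.

[100, 350, 500, 550, 700, 600, 200]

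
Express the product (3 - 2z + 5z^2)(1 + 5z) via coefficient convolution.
Ascending coefficients: a = [3, -2, 5], b = [1, 5]. c[0] = 3×1 = 3; c[1] = 3×5 + -2×1 = 13; c[2] = -2×5 + 5×1 = -5; c[3] = 5×5 = 25. Result coefficients: [3, 13, -5, 25] → 3 + 13z - 5z^2 + 25z^3

3 + 13z - 5z^2 + 25z^3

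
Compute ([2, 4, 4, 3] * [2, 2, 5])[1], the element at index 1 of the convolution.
Use y[k] = Σ_i a[i]·b[k-i] at k=1. y[1] = 2×2 + 4×2 = 12

12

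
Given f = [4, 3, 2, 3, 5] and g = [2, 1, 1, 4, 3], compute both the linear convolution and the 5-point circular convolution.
Linear: y_lin[0] = 4×2 = 8; y_lin[1] = 4×1 + 3×2 = 10; y_lin[2] = 4×1 + 3×1 + 2×2 = 11; y_lin[3] = 4×4 + 3×1 + 2×1 + 3×2 = 27; y_lin[4] = 4×3 + 3×4 + 2×1 + 3×1 + 5×2 = 39; y_lin[5] = 3×3 + 2×4 + 3×1 + 5×1 = 25; y_lin[6] = 2×3 + 3×4 + 5×1 = 23; y_lin[7] = 3×3 + 5×4 = 29; y_lin[8] = 5×3 = 15 → [8, 10, 11, 27, 39, 25, 23, 29, 15]. Circular (length 5): y[0] = 4×2 + 3×3 + 2×4 + 3×1 + 5×1 = 33; y[1] = 4×1 + 3×2 + 2×3 + 3×4 + 5×1 = 33; y[2] = 4×1 + 3×1 + 2×2 + 3×3 + 5×4 = 40; y[3] = 4×4 + 3×1 + 2×1 + 3×2 + 5×3 = 42; y[4] = 4×3 + 3×4 + 2×1 + 3×1 + 5×2 = 39 → [33, 33, 40, 42, 39]

Linear: [8, 10, 11, 27, 39, 25, 23, 29, 15], Circular: [33, 33, 40, 42, 39]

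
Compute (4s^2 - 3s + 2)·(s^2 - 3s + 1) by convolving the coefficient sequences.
Ascending coefficients: a = [2, -3, 4], b = [1, -3, 1]. c[0] = 2×1 = 2; c[1] = 2×-3 + -3×1 = -9; c[2] = 2×1 + -3×-3 + 4×1 = 15; c[3] = -3×1 + 4×-3 = -15; c[4] = 4×1 = 4. Result coefficients: [2, -9, 15, -15, 4] → 4s^4 - 15s^3 + 15s^2 - 9s + 2

4s^4 - 15s^3 + 15s^2 - 9s + 2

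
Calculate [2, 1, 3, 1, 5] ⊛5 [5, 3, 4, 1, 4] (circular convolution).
Use y[k] = Σ_j s[j]·t[(k-j) mod 5]. y[0] = 2×5 + 1×4 + 3×1 + 1×4 + 5×3 = 36; y[1] = 2×3 + 1×5 + 3×4 + 1×1 + 5×4 = 44; y[2] = 2×4 + 1×3 + 3×5 + 1×4 + 5×1 = 35; y[3] = 2×1 + 1×4 + 3×3 + 1×5 + 5×4 = 40; y[4] = 2×4 + 1×1 + 3×4 + 1×3 + 5×5 = 49. Result: [36, 44, 35, 40, 49]

[36, 44, 35, 40, 49]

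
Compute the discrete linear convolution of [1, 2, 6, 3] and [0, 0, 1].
y[0] = 1×0 = 0; y[1] = 1×0 + 2×0 = 0; y[2] = 1×1 + 2×0 + 6×0 = 1; y[3] = 2×1 + 6×0 + 3×0 = 2; y[4] = 6×1 + 3×0 = 6; y[5] = 3×1 = 3

[0, 0, 1, 2, 6, 3]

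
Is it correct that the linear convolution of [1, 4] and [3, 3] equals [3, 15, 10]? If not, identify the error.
Recompute linear convolution of [1, 4] and [3, 3]: y[0] = 1×3 = 3; y[1] = 1×3 + 4×3 = 15; y[2] = 4×3 = 12 → [3, 15, 12]. Compare to given [3, 15, 10]: they differ at index 2: given 10, correct 12, so answer: No

No. Error at index 2: given 10, correct 12.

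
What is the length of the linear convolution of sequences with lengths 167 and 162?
Linear/full convolution length: m + n - 1 = 167 + 162 - 1 = 328

328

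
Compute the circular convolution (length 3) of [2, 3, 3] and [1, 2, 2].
Use y[k] = Σ_j x[j]·h[(k-j) mod 3]. y[0] = 2×1 + 3×2 + 3×2 = 14; y[1] = 2×2 + 3×1 + 3×2 = 13; y[2] = 2×2 + 3×2 + 3×1 = 13. Result: [14, 13, 13]

[14, 13, 13]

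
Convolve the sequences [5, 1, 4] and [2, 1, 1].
y[0] = 5×2 = 10; y[1] = 5×1 + 1×2 = 7; y[2] = 5×1 + 1×1 + 4×2 = 14; y[3] = 1×1 + 4×1 = 5; y[4] = 4×1 = 4

[10, 7, 14, 5, 4]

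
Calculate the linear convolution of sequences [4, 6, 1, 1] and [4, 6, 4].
y[0] = 4×4 = 16; y[1] = 4×6 + 6×4 = 48; y[2] = 4×4 + 6×6 + 1×4 = 56; y[3] = 6×4 + 1×6 + 1×4 = 34; y[4] = 1×4 + 1×6 = 10; y[5] = 1×4 = 4

[16, 48, 56, 34, 10, 4]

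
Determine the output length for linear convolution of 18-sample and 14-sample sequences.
Linear/full convolution length: m + n - 1 = 18 + 14 - 1 = 31

31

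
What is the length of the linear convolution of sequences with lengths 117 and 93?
Linear/full convolution length: m + n - 1 = 117 + 93 - 1 = 209

209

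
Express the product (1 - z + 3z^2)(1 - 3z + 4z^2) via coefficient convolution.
Ascending coefficients: a = [1, -1, 3], b = [1, -3, 4]. c[0] = 1×1 = 1; c[1] = 1×-3 + -1×1 = -4; c[2] = 1×4 + -1×-3 + 3×1 = 10; c[3] = -1×4 + 3×-3 = -13; c[4] = 3×4 = 12. Result coefficients: [1, -4, 10, -13, 12] → 1 - 4z + 10z^2 - 13z^3 + 12z^4

1 - 4z + 10z^2 - 13z^3 + 12z^4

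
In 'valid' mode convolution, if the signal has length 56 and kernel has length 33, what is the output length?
'Valid' mode counts only positions where the kernel fully overlaps the signal: m - n + 1 = 56 - 33 + 1 = 24

24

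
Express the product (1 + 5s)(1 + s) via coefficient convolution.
Ascending coefficients: a = [1, 5], b = [1, 1]. c[0] = 1×1 = 1; c[1] = 1×1 + 5×1 = 6; c[2] = 5×1 = 5. Result coefficients: [1, 6, 5] → 1 + 6s + 5s^2

1 + 6s + 5s^2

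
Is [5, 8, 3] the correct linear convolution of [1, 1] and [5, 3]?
Recompute linear convolution of [1, 1] and [5, 3]: y[0] = 1×5 = 5; y[1] = 1×3 + 1×5 = 8; y[2] = 1×3 = 3 → [5, 8, 3]. Given [5, 8, 3] matches, so answer: Yes

Yes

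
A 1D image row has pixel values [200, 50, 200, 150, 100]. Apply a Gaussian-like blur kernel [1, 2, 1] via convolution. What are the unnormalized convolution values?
Convolve image row [200, 50, 200, 150, 100] with kernel [1, 2, 1]: y[0] = 200×1 = 200; y[1] = 200×2 + 50×1 = 450; y[2] = 200×1 + 50×2 + 200×1 = 500; y[3] = 50×1 + 200×2 + 150×1 = 600; y[4] = 200×1 + 150×2 + 100×1 = 600; y[5] = 150×1 + 100×2 = 350; y[6] = 100×1 = 100 → [200, 450, 500, 600, 600, 350, 100]. Normalization factor = sum(kernel) = 4.

[200, 450, 500, 600, 600, 350, 100]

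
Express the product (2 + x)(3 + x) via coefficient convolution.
Ascending coefficients: a = [2, 1], b = [3, 1]. c[0] = 2×3 = 6; c[1] = 2×1 + 1×3 = 5; c[2] = 1×1 = 1. Result coefficients: [6, 5, 1] → 6 + 5x + x^2

6 + 5x + x^2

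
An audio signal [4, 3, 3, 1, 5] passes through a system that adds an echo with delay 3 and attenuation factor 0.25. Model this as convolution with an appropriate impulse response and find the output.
Direct-path + delayed-attenuated-path model → impulse response h = [1, 0, 0, 0.25] (1 at lag 0, 0.25 at lag 3). Output y[n] = x[n] + 0.25·x[n - 3] (with x[n] = 0 outside 0..4): y[0] = 4 + 0.25×0 = 4; y[1] = 3 + 0.25×0 = 3; y[2] = 3 + 0.25×0 = 3; y[3] = 1 + 0.25×4 = 2.0; y[4] = 5 + 0.25×3 = 5.75; y[5] = 0 + 0.25×3 = 0.75; y[6] = 0 + 0.25×1 = 0.25; y[7] = 0 + 0.25×5 = 1.25. So y = [4, 3, 3, 2.0, 5.75, 0.75, 0.25, 1.25]

[4, 3, 3, 2.0, 5.75, 0.75, 0.25, 1.25]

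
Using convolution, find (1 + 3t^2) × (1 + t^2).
Ascending coefficients: a = [1, 0, 3], b = [1, 0, 1]. c[0] = 1×1 = 1; c[1] = 1×0 + 0×1 = 0; c[2] = 1×1 + 0×0 + 3×1 = 4; c[3] = 0×1 + 3×0 = 0; c[4] = 3×1 = 3. Result coefficients: [1, 0, 4, 0, 3] → 1 + 4t^2 + 3t^4

1 + 4t^2 + 3t^4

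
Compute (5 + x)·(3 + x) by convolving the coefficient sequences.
Ascending coefficients: a = [5, 1], b = [3, 1]. c[0] = 5×3 = 15; c[1] = 5×1 + 1×3 = 8; c[2] = 1×1 = 1. Result coefficients: [15, 8, 1] → 15 + 8x + x^2

15 + 8x + x^2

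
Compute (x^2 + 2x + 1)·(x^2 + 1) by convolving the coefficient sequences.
Ascending coefficients: a = [1, 2, 1], b = [1, 0, 1]. c[0] = 1×1 = 1; c[1] = 1×0 + 2×1 = 2; c[2] = 1×1 + 2×0 + 1×1 = 2; c[3] = 2×1 + 1×0 = 2; c[4] = 1×1 = 1. Result coefficients: [1, 2, 2, 2, 1] → x^4 + 2x^3 + 2x^2 + 2x + 1

x^4 + 2x^3 + 2x^2 + 2x + 1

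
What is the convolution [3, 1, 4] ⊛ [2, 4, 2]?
y[0] = 3×2 = 6; y[1] = 3×4 + 1×2 = 14; y[2] = 3×2 + 1×4 + 4×2 = 18; y[3] = 1×2 + 4×4 = 18; y[4] = 4×2 = 8

[6, 14, 18, 18, 8]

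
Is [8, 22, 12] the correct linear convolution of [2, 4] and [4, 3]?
Recompute linear convolution of [2, 4] and [4, 3]: y[0] = 2×4 = 8; y[1] = 2×3 + 4×4 = 22; y[2] = 4×3 = 12 → [8, 22, 12]. Given [8, 22, 12] matches, so answer: Yes

Yes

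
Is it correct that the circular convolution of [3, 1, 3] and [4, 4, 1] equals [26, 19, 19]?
Recompute circular convolution of [3, 1, 3] and [4, 4, 1]: y[0] = 3×4 + 1×1 + 3×4 = 25; y[1] = 3×4 + 1×4 + 3×1 = 19; y[2] = 3×1 + 1×4 + 3×4 = 19 → [25, 19, 19]. Compare to given [26, 19, 19]: they differ at index 0: given 26, correct 25, so answer: No

No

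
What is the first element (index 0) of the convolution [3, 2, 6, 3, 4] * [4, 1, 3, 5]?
Use y[k] = Σ_i a[i]·b[k-i] at k=0. y[0] = 3×4 = 12

12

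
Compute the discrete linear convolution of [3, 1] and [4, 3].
y[0] = 3×4 = 12; y[1] = 3×3 + 1×4 = 13; y[2] = 1×3 = 3

[12, 13, 3]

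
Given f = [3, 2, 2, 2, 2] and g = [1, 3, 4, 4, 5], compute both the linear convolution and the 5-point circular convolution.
Linear: y_lin[0] = 3×1 = 3; y_lin[1] = 3×3 + 2×1 = 11; y_lin[2] = 3×4 + 2×3 + 2×1 = 20; y_lin[3] = 3×4 + 2×4 + 2×3 + 2×1 = 28; y_lin[4] = 3×5 + 2×4 + 2×4 + 2×3 + 2×1 = 39; y_lin[5] = 2×5 + 2×4 + 2×4 + 2×3 = 32; y_lin[6] = 2×5 + 2×4 + 2×4 = 26; y_lin[7] = 2×5 + 2×4 = 18; y_lin[8] = 2×5 = 10 → [3, 11, 20, 28, 39, 32, 26, 18, 10]. Circular (length 5): y[0] = 3×1 + 2×5 + 2×4 + 2×4 + 2×3 = 35; y[1] = 3×3 + 2×1 + 2×5 + 2×4 + 2×4 = 37; y[2] = 3×4 + 2×3 + 2×1 + 2×5 + 2×4 = 38; y[3] = 3×4 + 2×4 + 2×3 + 2×1 + 2×5 = 38; y[4] = 3×5 + 2×4 + 2×4 + 2×3 + 2×1 = 39 → [35, 37, 38, 38, 39]

Linear: [3, 11, 20, 28, 39, 32, 26, 18, 10], Circular: [35, 37, 38, 38, 39]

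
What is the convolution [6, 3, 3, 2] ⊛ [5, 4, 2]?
y[0] = 6×5 = 30; y[1] = 6×4 + 3×5 = 39; y[2] = 6×2 + 3×4 + 3×5 = 39; y[3] = 3×2 + 3×4 + 2×5 = 28; y[4] = 3×2 + 2×4 = 14; y[5] = 2×2 = 4

[30, 39, 39, 28, 14, 4]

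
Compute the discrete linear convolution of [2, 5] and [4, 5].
y[0] = 2×4 = 8; y[1] = 2×5 + 5×4 = 30; y[2] = 5×5 = 25

[8, 30, 25]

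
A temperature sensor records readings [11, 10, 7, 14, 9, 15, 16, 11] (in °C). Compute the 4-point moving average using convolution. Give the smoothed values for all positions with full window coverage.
4-point moving average kernel = [1, 1, 1, 1]. Apply in 'valid' mode (full window coverage): avg[0] = (11 + 10 + 7 + 14) / 4 = 10.5; avg[1] = (10 + 7 + 14 + 9) / 4 = 10.0; avg[2] = (7 + 14 + 9 + 15) / 4 = 11.25; avg[3] = (14 + 9 + 15 + 16) / 4 = 13.5; avg[4] = (9 + 15 + 16 + 11) / 4 = 12.75. Smoothed values: [10.5, 10.0, 11.25, 13.5, 12.75]

[10.5, 10.0, 11.25, 13.5, 12.75]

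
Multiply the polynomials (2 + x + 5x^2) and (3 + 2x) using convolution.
Ascending coefficients: a = [2, 1, 5], b = [3, 2]. c[0] = 2×3 = 6; c[1] = 2×2 + 1×3 = 7; c[2] = 1×2 + 5×3 = 17; c[3] = 5×2 = 10. Result coefficients: [6, 7, 17, 10] → 6 + 7x + 17x^2 + 10x^3

6 + 7x + 17x^2 + 10x^3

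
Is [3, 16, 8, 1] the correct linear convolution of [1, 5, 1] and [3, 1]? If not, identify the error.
Recompute linear convolution of [1, 5, 1] and [3, 1]: y[0] = 1×3 = 3; y[1] = 1×1 + 5×3 = 16; y[2] = 5×1 + 1×3 = 8; y[3] = 1×1 = 1 → [3, 16, 8, 1]. Given [3, 16, 8, 1] matches, so answer: Yes

Yes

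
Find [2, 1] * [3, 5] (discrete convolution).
y[0] = 2×3 = 6; y[1] = 2×5 + 1×3 = 13; y[2] = 1×5 = 5

[6, 13, 5]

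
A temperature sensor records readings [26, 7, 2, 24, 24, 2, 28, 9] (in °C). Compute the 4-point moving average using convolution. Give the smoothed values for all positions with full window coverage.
4-point moving average kernel = [1, 1, 1, 1]. Apply in 'valid' mode (full window coverage): avg[0] = (26 + 7 + 2 + 24) / 4 = 14.75; avg[1] = (7 + 2 + 24 + 24) / 4 = 14.25; avg[2] = (2 + 24 + 24 + 2) / 4 = 13.0; avg[3] = (24 + 24 + 2 + 28) / 4 = 19.5; avg[4] = (24 + 2 + 28 + 9) / 4 = 15.75. Smoothed values: [14.75, 14.25, 13.0, 19.5, 15.75]

[14.75, 14.25, 13.0, 19.5, 15.75]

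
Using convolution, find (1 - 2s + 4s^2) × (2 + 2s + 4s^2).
Ascending coefficients: a = [1, -2, 4], b = [2, 2, 4]. c[0] = 1×2 = 2; c[1] = 1×2 + -2×2 = -2; c[2] = 1×4 + -2×2 + 4×2 = 8; c[3] = -2×4 + 4×2 = 0; c[4] = 4×4 = 16. Result coefficients: [2, -2, 8, 0, 16] → 2 - 2s + 8s^2 + 16s^4

2 - 2s + 8s^2 + 16s^4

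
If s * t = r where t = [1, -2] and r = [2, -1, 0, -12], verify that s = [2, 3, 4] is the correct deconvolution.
Forward-compute [2, 3, 4] * [1, -2]: r[0] = 2×1 = 2; r[1] = 2×-2 + 3×1 = -1; r[2] = 3×-2 + 4×1 = -2; r[3] = 4×-2 = -8 → [2, -1, -2, -8]. Does not match given r = [2, -1, 0, -12].

Not verified. [2, 3, 4] * [1, -2] = [2, -1, -2, -8], which differs from [2, -1, 0, -12] at index 2.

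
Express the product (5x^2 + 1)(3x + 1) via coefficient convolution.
Ascending coefficients: a = [1, 0, 5], b = [1, 3]. c[0] = 1×1 = 1; c[1] = 1×3 + 0×1 = 3; c[2] = 0×3 + 5×1 = 5; c[3] = 5×3 = 15. Result coefficients: [1, 3, 5, 15] → 15x^3 + 5x^2 + 3x + 1

15x^3 + 5x^2 + 3x + 1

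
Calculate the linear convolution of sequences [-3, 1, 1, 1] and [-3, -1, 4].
y[0] = -3×-3 = 9; y[1] = -3×-1 + 1×-3 = 0; y[2] = -3×4 + 1×-1 + 1×-3 = -16; y[3] = 1×4 + 1×-1 + 1×-3 = 0; y[4] = 1×4 + 1×-1 = 3; y[5] = 1×4 = 4

[9, 0, -16, 0, 3, 4]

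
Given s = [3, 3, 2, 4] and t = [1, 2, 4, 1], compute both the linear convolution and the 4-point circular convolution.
Linear: y_lin[0] = 3×1 = 3; y_lin[1] = 3×2 + 3×1 = 9; y_lin[2] = 3×4 + 3×2 + 2×1 = 20; y_lin[3] = 3×1 + 3×4 + 2×2 + 4×1 = 23; y_lin[4] = 3×1 + 2×4 + 4×2 = 19; y_lin[5] = 2×1 + 4×4 = 18; y_lin[6] = 4×1 = 4 → [3, 9, 20, 23, 19, 18, 4]. Circular (length 4): y[0] = 3×1 + 3×1 + 2×4 + 4×2 = 22; y[1] = 3×2 + 3×1 + 2×1 + 4×4 = 27; y[2] = 3×4 + 3×2 + 2×1 + 4×1 = 24; y[3] = 3×1 + 3×4 + 2×2 + 4×1 = 23 → [22, 27, 24, 23]

Linear: [3, 9, 20, 23, 19, 18, 4], Circular: [22, 27, 24, 23]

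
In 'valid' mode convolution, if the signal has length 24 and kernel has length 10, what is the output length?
'Valid' mode counts only positions where the kernel fully overlaps the signal: m - n + 1 = 24 - 10 + 1 = 15

15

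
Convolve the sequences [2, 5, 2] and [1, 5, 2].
y[0] = 2×1 = 2; y[1] = 2×5 + 5×1 = 15; y[2] = 2×2 + 5×5 + 2×1 = 31; y[3] = 5×2 + 2×5 = 20; y[4] = 2×2 = 4

[2, 15, 31, 20, 4]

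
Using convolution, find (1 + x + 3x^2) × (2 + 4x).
Ascending coefficients: a = [1, 1, 3], b = [2, 4]. c[0] = 1×2 = 2; c[1] = 1×4 + 1×2 = 6; c[2] = 1×4 + 3×2 = 10; c[3] = 3×4 = 12. Result coefficients: [2, 6, 10, 12] → 2 + 6x + 10x^2 + 12x^3

2 + 6x + 10x^2 + 12x^3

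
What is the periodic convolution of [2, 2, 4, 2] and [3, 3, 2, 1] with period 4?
Use y[k] = Σ_j a[j]·b[(k-j) mod 4]. y[0] = 2×3 + 2×1 + 4×2 + 2×3 = 22; y[1] = 2×3 + 2×3 + 4×1 + 2×2 = 20; y[2] = 2×2 + 2×3 + 4×3 + 2×1 = 24; y[3] = 2×1 + 2×2 + 4×3 + 2×3 = 24. Result: [22, 20, 24, 24]

[22, 20, 24, 24]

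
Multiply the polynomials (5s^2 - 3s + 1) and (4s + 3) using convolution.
Ascending coefficients: a = [1, -3, 5], b = [3, 4]. c[0] = 1×3 = 3; c[1] = 1×4 + -3×3 = -5; c[2] = -3×4 + 5×3 = 3; c[3] = 5×4 = 20. Result coefficients: [3, -5, 3, 20] → 20s^3 + 3s^2 - 5s + 3

20s^3 + 3s^2 - 5s + 3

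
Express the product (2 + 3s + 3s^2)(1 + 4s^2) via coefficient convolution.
Ascending coefficients: a = [2, 3, 3], b = [1, 0, 4]. c[0] = 2×1 = 2; c[1] = 2×0 + 3×1 = 3; c[2] = 2×4 + 3×0 + 3×1 = 11; c[3] = 3×4 + 3×0 = 12; c[4] = 3×4 = 12. Result coefficients: [2, 3, 11, 12, 12] → 2 + 3s + 11s^2 + 12s^3 + 12s^4

2 + 3s + 11s^2 + 12s^3 + 12s^4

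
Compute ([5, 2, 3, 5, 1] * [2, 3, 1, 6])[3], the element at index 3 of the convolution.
Use y[k] = Σ_i a[i]·b[k-i] at k=3. y[3] = 5×6 + 2×1 + 3×3 + 5×2 = 51

51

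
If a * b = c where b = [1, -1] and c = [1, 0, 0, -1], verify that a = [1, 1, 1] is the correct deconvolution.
Forward-compute [1, 1, 1] * [1, -1]: c[0] = 1×1 = 1; c[1] = 1×-1 + 1×1 = 0; c[2] = 1×-1 + 1×1 = 0; c[3] = 1×-1 = -1 → [1, 0, 0, -1]. Matches given c = [1, 0, 0, -1], so verified.

Verified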